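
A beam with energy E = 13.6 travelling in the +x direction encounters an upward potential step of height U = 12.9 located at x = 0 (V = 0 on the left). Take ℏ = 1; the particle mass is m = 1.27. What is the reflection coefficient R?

R = 0.397

The wavenumbers are k₁ = √(2mE)/ℏ = 5.877 on the left and k₂ = √(2m(E − U))/ℏ = 1.333 on the right.
Matching ψ and ψ′ at x = 0 gives r = (k₁ − k₂)/(k₁ + k₂), so R = r² = 0.3971 and T = 1 − R = 0.6029.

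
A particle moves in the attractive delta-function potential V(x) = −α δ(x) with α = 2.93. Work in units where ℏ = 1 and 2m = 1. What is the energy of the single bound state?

E = -2.15

The bound state is ψ(x) = √κ e^{−κ|x|}. The derivative jump ψ'(0⁺) − ψ'(0⁻) = −(2mα/ℏ²)ψ(0) fixes κ = mα/ℏ² = 1.465.
Then E = −ℏ²κ²/(2m) = −mα²/(2ℏ²) = -2.146.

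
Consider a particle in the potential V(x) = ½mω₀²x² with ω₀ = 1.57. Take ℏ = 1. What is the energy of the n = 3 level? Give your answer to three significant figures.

E = 5.50

Using E_n = (n + ½)ℏω₀: E_3 = 3.5 × 1.57 = 5.495.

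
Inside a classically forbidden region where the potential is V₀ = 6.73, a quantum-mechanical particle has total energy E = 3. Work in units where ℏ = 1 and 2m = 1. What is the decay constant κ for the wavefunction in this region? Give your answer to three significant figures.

Since E < V₀ the TISE in this region is ψ'' = κ²ψ with κ = √(2m(V₀ − E))/ℏ.
κ = √(2 × 0.5 × 3.73) = 1.931.

κ = 1.93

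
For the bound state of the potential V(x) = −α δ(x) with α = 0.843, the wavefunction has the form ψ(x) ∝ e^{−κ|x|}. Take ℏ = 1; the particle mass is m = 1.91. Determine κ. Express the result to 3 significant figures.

κ = 1.61

Integrating the TISE across x = 0 gives the cusp condition ψ'(0⁺) − ψ'(0⁻) = −(2mα/ℏ²)ψ(0).
With ψ ∝ e^{−κ|x|} this yields −2κ = −2mα/ℏ², so κ = mα/ℏ² = 1.610.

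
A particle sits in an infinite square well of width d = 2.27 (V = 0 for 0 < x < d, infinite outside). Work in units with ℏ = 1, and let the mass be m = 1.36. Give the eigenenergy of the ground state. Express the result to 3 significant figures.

E = 0.704

Requiring ψ(0) = ψ(d) = 0 quantises k = nπ/d, hence E_n = ℏ²k²/2m = n²π²ℏ²/(2md²).
E_1 = 1² × π² / (2 × 1.36 × 2.27²) = 0.7042.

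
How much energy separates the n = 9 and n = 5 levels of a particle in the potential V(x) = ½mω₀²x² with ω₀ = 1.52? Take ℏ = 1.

ΔE = 6.08

E_n = ℏω₀(n + ½), so ΔE = (9 − 5) ℏω₀ = 4 × 1.52 = 6.080.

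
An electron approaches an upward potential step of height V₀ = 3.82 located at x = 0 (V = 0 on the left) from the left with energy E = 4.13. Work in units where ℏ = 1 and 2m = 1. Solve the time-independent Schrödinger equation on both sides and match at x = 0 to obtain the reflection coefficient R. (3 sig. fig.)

On each side the TISE gives plane waves with k = √(2m(E − V))/ℏ: k₁ = √(2·½·4.13) = 2.032, k₂ = √(2·½·0.31) = 0.5568.
Continuity of ψ and ψ′ at the step yields the reflection amplitude r = (k₁ − k₂)/(k₁ + k₂) = 0.5699; thus R = |r|² = 0.3248, T = 0.6752.

R = 0.325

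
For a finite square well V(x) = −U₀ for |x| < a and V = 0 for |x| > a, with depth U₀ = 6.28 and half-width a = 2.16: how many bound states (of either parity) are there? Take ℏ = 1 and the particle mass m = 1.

The dimensionless depth is z₀ = a√(2mU₀)/ℏ = 2.16 × √(12.56) = 7.655.
A new bound state (alternating even/odd) appears each time z₀ passes a multiple of π/2, so N = ⌊2z₀/π⌋ + 1 = ⌊4.873⌋ + 1 = 5.

N = 5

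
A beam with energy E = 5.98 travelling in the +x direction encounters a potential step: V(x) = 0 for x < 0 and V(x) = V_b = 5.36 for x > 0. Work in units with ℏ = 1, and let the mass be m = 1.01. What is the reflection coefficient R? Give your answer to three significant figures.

The wavenumbers are k₁ = √(2mE)/ℏ = 3.476 on the left and k₂ = √(2m(E − V_b))/ℏ = 1.119 on the right.
Continuity of ψ and ψ′ at the step yields the reflection amplitude r = (k₁ − k₂)/(k₁ + k₂) = 0.5129; thus R = |r|² = 0.2630, T = 0.7370.

R = 0.263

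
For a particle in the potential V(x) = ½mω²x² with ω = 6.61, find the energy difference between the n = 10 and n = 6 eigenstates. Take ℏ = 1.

E_n = ℏω(n + ½), so ΔE = (10 − 6) ℏω = 4 × 6.61 = 26.44.

ΔE = 26.4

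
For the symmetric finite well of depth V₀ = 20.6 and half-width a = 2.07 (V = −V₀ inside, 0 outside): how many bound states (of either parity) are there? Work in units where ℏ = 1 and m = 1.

Define the well-strength parameter z₀ = (a/ℏ)√(2mV₀) = 2.07 × √(2·1·20.6) = 13.29.
The even/odd transcendental equations gain one root per π/2 in z₀, giving N = 1 + ⌊2z₀/π⌋ = 1 + ⌊8.459⌋ = 9.

N = 9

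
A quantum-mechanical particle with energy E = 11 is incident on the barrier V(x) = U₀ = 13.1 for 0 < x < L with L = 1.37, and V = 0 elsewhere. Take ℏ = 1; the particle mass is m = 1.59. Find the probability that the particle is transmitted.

E < U₀: inside the barrier ψ ∝ e^{±κx} with κ = √(2m(U₀ − E))/ℏ = 2.584.
κL = 3.540, sinh(κL) = 17.22.
The exact tunnelling result is T⁻¹ = 1 + U₀² sinh²(κL) / [4E(U₀ − E)] = 552.0, so T = 0.00181.

T = 0.00181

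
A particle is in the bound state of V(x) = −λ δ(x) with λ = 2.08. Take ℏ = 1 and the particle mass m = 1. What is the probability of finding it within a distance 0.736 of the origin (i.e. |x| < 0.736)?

The normalised bound state is ψ = √κ e^{−κ|x|} with κ = mλ/ℏ² = 2.080.
P(|x| < d) = ∫_{−d}^{d} κ e^{−2κ|x|} dx = 1 − e^{−2κd} = 1 − e^{−3.062} = 0.9532.

P = 0.953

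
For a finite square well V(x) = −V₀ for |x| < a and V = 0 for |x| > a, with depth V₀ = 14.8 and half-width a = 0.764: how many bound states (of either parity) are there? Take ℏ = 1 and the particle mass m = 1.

N = 3

Define the well-strength parameter z₀ = (a/ℏ)√(2mV₀) = 0.764 × √(2·1·14.8) = 4.157.
The even/odd transcendental equations gain one root per π/2 in z₀, giving N = 1 + ⌊2z₀/π⌋ = 1 + ⌊2.646⌋ = 3.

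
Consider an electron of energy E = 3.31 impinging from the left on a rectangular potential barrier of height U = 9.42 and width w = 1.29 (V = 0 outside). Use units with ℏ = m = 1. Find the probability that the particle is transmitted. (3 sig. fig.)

E < U: inside the barrier ψ ∝ e^{±κx} with κ = √(2m(U − E))/ℏ = 3.496.
κw = 4.509, sinh(κw) = 45.43.
The exact tunnelling result is T⁻¹ = 1 + U² sinh²(κw) / [4E(U − E)] = 2265, so T = 0.000441.

T = 0.000441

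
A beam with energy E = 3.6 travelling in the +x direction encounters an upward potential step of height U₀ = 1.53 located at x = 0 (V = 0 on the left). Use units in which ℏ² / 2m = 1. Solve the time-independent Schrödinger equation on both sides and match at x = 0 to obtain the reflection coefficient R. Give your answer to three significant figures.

The wavenumbers are k₁ = √(2mE)/ℏ = 1.897 on the left and k₂ = √(2m(E − U₀))/ℏ = 1.439 on the right.
Matching ψ and ψ′ at x = 0 gives r = (k₁ − k₂)/(k₁ + k₂), so R = r² = 0.01890 and T = 1 − R = 0.9811.

R = 0.0189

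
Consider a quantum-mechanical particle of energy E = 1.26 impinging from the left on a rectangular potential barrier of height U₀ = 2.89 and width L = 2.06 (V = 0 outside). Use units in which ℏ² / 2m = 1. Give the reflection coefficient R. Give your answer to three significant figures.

E < U₀: inside the barrier ψ ∝ e^{±κx} with κ = √(2m(U₀ − E))/ℏ = 1.277.
κL = 2.630, sinh(κL) = 6.901.
Matching ψ, ψ′ at both faces gives T = [1 + U₀² sinh²(κL) / (4E(U₀ − E))]⁻¹ = 1/49.42 = 0.0202.
R = 1 − T = 0.980.

R = 0.980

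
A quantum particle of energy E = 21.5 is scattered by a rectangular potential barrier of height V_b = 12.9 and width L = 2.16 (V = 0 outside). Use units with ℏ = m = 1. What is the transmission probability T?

T = 0.956

Above the barrier the interior wavenumber is k₂ = √(2m(E − V_b))/ℏ = 4.147, giving phase k₂L = 8.958.
Matching at both interfaces gives T⁻¹ = 1 + V_b² sin²(k₂L) / [4E(E − V_b)] = 1.046, hence T = 0.956.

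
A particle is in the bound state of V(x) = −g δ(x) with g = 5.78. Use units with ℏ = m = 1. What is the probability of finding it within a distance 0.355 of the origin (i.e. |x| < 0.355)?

The normalised bound state is ψ = √κ e^{−κ|x|} with κ = mg/ℏ² = 5.780.
P(|x| < d) = ∫_{−d}^{d} κ e^{−2κ|x|} dx = 1 − e^{−2κd} = 1 − e^{−4.104} = 0.9835.

P = 0.983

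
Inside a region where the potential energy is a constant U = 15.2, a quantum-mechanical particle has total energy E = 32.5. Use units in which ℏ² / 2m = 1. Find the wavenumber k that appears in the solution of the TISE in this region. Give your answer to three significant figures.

k = 4.16

With E > U the solution is oscillatory, ψ ∝ e^{±ikx} with k = √(2m(E − U))/ℏ.
k = √(2 × 0.5 × 17.3) = 4.159.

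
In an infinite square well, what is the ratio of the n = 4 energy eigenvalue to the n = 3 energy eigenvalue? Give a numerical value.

1.77778

Since E_n ∝ n², the ratio is (4/3)² = 1.77778.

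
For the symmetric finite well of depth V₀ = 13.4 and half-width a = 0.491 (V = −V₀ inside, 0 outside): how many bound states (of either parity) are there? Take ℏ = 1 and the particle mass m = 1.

Define the well-strength parameter z₀ = (a/ℏ)√(2mV₀) = 0.491 × √(2·1·13.4) = 2.542.
The even/odd transcendental equations gain one root per π/2 in z₀, giving N = 1 + ⌊2z₀/π⌋ = 1 + ⌊1.618⌋ = 2.

N = 2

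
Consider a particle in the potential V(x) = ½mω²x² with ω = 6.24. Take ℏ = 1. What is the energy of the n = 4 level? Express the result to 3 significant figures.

Using E_n = (n + ½)ℏω: E_4 = 4.5 × 6.24 = 28.08.

E = 28.1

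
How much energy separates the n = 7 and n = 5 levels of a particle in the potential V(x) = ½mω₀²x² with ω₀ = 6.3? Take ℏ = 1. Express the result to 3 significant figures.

ΔE = 12.6

E_n = ℏω₀(n + ½), so ΔE = (7 − 5) ℏω₀ = 2 × 6.3 = 12.60.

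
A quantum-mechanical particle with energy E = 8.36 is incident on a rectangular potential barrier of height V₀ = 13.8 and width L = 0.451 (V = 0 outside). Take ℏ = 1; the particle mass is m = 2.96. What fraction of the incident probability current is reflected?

R = 0.977

E < V₀: inside the barrier ψ ∝ e^{±κx} with κ = √(2m(V₀ − E))/ℏ = 5.675.
κL = 2.559, sinh(κL) = 6.425.
Matching ψ, ψ′ at both faces gives T = [1 + V₀² sinh²(κL) / (4E(V₀ − E))]⁻¹ = 1/44.22 = 0.0226.
R = 1 − T = 0.977.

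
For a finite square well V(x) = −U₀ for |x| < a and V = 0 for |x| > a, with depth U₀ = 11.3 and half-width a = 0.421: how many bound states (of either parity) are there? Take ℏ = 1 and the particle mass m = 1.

N = 2

Define the well-strength parameter z₀ = (a/ℏ)√(2mU₀) = 0.421 × √(2·1·11.3) = 2.001.
The even/odd transcendental equations gain one root per π/2 in z₀, giving N = 1 + ⌊2z₀/π⌋ = 1 + ⌊1.274⌋ = 2.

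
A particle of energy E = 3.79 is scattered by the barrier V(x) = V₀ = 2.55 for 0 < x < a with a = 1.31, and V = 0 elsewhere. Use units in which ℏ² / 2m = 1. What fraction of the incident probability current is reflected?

Above the barrier the interior wavenumber is k₂ = √(2m(E − V₀))/ℏ = 1.114, giving phase k₂a = 1.459.
T = [1 + V₀² sin²(k₂a) / (4E(E − V₀))]⁻¹ = 1/1.342 = 0.745.
R = 1 − T = 0.255.

R = 0.255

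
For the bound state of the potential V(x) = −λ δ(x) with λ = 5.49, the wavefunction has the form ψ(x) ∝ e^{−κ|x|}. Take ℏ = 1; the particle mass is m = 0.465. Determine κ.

Integrating the TISE across x = 0 gives the cusp condition ψ'(0⁺) − ψ'(0⁻) = −(2mλ/ℏ²)ψ(0).
With ψ ∝ e^{−κ|x|} this yields −2κ = −2mλ/ℏ², so κ = mλ/ℏ² = 2.553.

κ = 2.55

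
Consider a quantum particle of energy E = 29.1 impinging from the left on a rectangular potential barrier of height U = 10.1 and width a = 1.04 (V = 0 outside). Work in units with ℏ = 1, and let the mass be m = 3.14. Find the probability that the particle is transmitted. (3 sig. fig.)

E > U: inside the barrier k₂ = √(2m(E − U))/ℏ = 10.92, k₂a = 11.36.
Matching at both interfaces gives T⁻¹ = 1 + U² sin²(k₂a) / [4E(E − U)] = 1.040, hence T = 0.961.

T = 0.961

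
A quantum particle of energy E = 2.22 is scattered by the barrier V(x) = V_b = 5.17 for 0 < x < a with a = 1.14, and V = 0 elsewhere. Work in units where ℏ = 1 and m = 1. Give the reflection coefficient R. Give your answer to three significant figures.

Since E < V_b the interior solution is evanescent with decay constant κ = √(2m(V_b − E))/ℏ = 2.429.
κa = 2.769, sinh(κa) = 7.940.
The exact tunnelling result is T⁻¹ = 1 + V_b² sinh²(κa) / [4E(V_b − E)] = 65.33, so T = 0.0153.
R = 1 − T = 0.985.

R = 0.985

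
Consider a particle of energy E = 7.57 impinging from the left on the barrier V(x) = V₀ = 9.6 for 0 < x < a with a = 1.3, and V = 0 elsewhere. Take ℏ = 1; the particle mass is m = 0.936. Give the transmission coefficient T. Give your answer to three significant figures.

E < V₀: inside the barrier ψ ∝ e^{±κx} with κ = √(2m(V₀ − E))/ℏ = 1.949.
κa = 2.534, sinh(κa) = 6.264.
Matching ψ, ψ′ at both faces gives T = [1 + V₀² sinh²(κa) / (4E(V₀ − E))]⁻¹ = 1/59.82 = 0.0167.

T = 0.0167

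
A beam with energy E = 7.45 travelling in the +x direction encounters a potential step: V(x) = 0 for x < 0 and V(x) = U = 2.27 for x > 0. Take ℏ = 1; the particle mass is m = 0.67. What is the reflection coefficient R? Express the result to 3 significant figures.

The wavenumbers are k₁ = √(2mE)/ℏ = 3.160 on the left and k₂ = √(2m(E − U))/ℏ = 2.635 on the right.
Continuity of ψ and ψ′ at the step yields the reflection amplitude r = (k₁ − k₂)/(k₁ + k₂) = 0.09060; thus R = |r|² = 0.008209, T = 0.9918.

R = 0.00821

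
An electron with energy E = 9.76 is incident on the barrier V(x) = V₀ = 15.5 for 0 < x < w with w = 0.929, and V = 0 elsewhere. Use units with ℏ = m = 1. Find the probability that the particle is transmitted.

Since E < V₀ the interior solution is evanescent with decay constant κ = √(2m(V₀ − E))/ℏ = 3.388.
κw = 3.148, sinh(κw) = 11.62.
Matching ψ, ψ′ at both faces gives T = [1 + V₀² sinh²(κw) / (4E(V₀ − E))]⁻¹ = 1/145.7 = 0.00686.

T = 0.00686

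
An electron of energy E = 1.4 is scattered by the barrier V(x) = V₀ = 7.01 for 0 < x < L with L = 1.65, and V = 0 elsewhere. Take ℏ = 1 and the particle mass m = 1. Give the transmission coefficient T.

T = 0.0000405

Since E < V₀ the interior solution is evanescent with decay constant κ = √(2m(V₀ − E))/ℏ = 3.350.
κL = 5.527, sinh(κL) = 125.7.
Matching ψ, ψ′ at both faces gives T = [1 + V₀² sinh²(κL) / (4E(V₀ − E))]⁻¹ = 1/24710 = 0.0000405.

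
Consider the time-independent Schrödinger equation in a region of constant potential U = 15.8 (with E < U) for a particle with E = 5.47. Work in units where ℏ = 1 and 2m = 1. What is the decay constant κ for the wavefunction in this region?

κ = 3.21

Since E < U the TISE in this region is ψ'' = κ²ψ with κ = √(2m(U − E))/ℏ.
κ = √(2 × 0.5 × 10.33) = 3.214.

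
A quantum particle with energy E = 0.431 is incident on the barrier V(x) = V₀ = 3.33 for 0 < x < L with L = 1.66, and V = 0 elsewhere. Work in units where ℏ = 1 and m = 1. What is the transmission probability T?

T = 0.000608

Since E < V₀ the interior solution is evanescent with decay constant κ = √(2m(V₀ − E))/ℏ = 2.408.
κL = 3.997, sinh(κL) = 27.21.
The exact tunnelling result is T⁻¹ = 1 + V₀² sinh²(κL) / [4E(V₀ − E)] = 1644, so T = 0.000608.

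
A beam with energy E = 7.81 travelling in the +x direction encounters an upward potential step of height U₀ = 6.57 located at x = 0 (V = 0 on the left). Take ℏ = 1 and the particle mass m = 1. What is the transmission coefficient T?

On each side the TISE gives plane waves with k = √(2m(E − V))/ℏ: k₁ = √(2·1·7.81) = 3.952, k₂ = √(2·1·1.24) = 1.575.
Matching ψ and ψ′ at x = 0 gives r = (k₁ − k₂)/(k₁ + k₂), so R = r² = 0.1850 and T = 1 − R = 0.8150.

T = 0.815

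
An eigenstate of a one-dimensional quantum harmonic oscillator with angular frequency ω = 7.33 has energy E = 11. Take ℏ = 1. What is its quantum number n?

n = 1

Invert E_n = (n + ½)ℏω: n = E/ℏω − ½ = 1.001, so n = 1.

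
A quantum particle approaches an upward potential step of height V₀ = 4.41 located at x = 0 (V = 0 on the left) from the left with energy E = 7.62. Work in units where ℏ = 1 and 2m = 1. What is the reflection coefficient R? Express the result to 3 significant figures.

R = 0.0453

On each side the TISE gives plane waves with k = √(2m(E − V))/ℏ: k₁ = √(2·½·7.62) = 2.760, k₂ = √(2·½·3.21) = 1.792.
Matching ψ and ψ′ at x = 0 gives r = (k₁ − k₂)/(k₁ + k₂), so R = r² = 0.04529 and T = 1 − R = 0.9547.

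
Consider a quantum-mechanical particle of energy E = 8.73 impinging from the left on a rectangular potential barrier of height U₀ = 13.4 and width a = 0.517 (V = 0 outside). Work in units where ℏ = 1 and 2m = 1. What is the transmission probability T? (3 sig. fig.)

T = 0.328

E < U₀: inside the barrier ψ ∝ e^{±κx} with κ = √(2m(U₀ − E))/ℏ = 2.161.
κa = 1.117, sinh(κa) = 1.365.
Matching ψ, ψ′ at both faces gives T = [1 + U₀² sinh²(κa) / (4E(U₀ − E))]⁻¹ = 1/3.050 = 0.328.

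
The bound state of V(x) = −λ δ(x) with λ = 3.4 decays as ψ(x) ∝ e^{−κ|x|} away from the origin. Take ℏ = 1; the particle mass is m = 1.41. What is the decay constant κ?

Integrate −(ℏ²/2m)ψ'' − λδ(x)ψ = Eψ from −ε to +ε: the ψ'' term gives ψ'(0⁺) − ψ'(0⁻) and the δ term gives −(2mλ/ℏ²)ψ(0).
With ψ ∝ e^{−κ|x|} this yields −2κ = −2mλ/ℏ², so κ = mλ/ℏ² = 4.794.

κ = 4.79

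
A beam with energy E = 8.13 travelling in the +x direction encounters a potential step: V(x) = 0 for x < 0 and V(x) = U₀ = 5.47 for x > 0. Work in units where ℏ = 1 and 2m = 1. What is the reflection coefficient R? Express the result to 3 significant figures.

On each side the TISE gives plane waves with k = √(2m(E − V))/ℏ: k₁ = √(2·½·8.13) = 2.851, k₂ = √(2·½·2.66) = 1.631.
Matching ψ and ψ′ at x = 0 gives r = (k₁ − k₂)/(k₁ + k₂), so R = r² = 0.07413 and T = 1 − R = 0.9259.

R = 0.0741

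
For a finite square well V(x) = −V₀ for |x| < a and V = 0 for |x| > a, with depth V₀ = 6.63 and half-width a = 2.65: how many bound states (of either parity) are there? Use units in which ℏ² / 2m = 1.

The dimensionless depth is z₀ = a√(2mV₀)/ℏ = 2.65 × √(6.630) = 6.823.
The even/odd transcendental equations gain one root per π/2 in z₀, giving N = 1 + ⌊2z₀/π⌋ = 1 + ⌊4.344⌋ = 5.

N = 5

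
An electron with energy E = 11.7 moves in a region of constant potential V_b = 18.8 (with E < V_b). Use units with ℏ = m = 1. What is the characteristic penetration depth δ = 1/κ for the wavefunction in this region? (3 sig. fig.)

Since E < V_b the TISE in this region is ψ'' = κ²ψ with κ = √(2m(V_b − E))/ℏ.
κ = √(2 × 1 × 7.1) = 3.768. The penetration depth is δ = 1/κ = 0.265.

δ = 0.265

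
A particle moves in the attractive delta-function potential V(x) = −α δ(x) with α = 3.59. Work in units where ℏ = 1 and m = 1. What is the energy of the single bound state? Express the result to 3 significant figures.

The bound state is ψ(x) = √κ e^{−κ|x|}. The derivative jump ψ'(0⁺) − ψ'(0⁻) = −(2mα/ℏ²)ψ(0) fixes κ = mα/ℏ² = 3.590.
Then E = −ℏ²κ²/(2m) = −mα²/(2ℏ²) = -6.444.

E = -6.44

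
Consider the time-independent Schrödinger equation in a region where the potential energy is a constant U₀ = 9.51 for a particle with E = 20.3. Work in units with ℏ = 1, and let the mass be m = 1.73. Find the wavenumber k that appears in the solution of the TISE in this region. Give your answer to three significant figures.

k = 6.11

With E > U₀ the solution is oscillatory, ψ ∝ e^{±ikx} with k = √(2m(E − U₀))/ℏ.
k = √(2 × 1.73 × 10.79) = 6.110.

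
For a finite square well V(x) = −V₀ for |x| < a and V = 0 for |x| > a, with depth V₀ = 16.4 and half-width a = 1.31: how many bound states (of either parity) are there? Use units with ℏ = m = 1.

N = 5

Define the well-strength parameter z₀ = (a/ℏ)√(2mV₀) = 1.31 × √(2·1·16.4) = 7.503.
The even/odd transcendental equations gain one root per π/2 in z₀, giving N = 1 + ⌊2z₀/π⌋ = 1 + ⌊4.776⌋ = 5.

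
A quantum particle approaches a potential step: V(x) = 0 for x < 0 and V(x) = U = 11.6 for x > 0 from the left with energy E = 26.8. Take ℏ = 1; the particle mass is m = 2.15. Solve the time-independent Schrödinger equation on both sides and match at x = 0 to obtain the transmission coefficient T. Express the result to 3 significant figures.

T = 0.980

On each side the TISE gives plane waves with k = √(2m(E − V))/ℏ: k₁ = √(2·2.15·26.8) = 10.73, k₂ = √(2·2.15·15.2) = 8.085.
Matching ψ and ψ′ at x = 0 gives r = (k₁ − k₂)/(k₁ + k₂), so R = r² = 0.01983 and T = 1 − R = 0.9802.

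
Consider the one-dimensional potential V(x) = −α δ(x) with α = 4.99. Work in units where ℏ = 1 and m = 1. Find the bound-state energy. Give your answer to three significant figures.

The bound state is ψ(x) = √κ e^{−κ|x|}. The derivative jump ψ'(0⁺) − ψ'(0⁻) = −(2mα/ℏ²)ψ(0) fixes κ = mα/ℏ² = 4.990.
Then E = −ℏ²κ²/(2m) = −mα²/(2ℏ²) = -12.45.

E = -12.5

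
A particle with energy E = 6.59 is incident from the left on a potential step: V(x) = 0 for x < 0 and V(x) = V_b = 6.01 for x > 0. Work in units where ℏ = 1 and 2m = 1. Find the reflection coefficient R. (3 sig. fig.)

R = 0.294

On each side the TISE gives plane waves with k = √(2m(E − V))/ℏ: k₁ = √(2·½·6.59) = 2.567, k₂ = √(2·½·0.58) = 0.7616.
Continuity of ψ and ψ′ at the step yields the reflection amplitude r = (k₁ − k₂)/(k₁ + k₂) = 0.5424; thus R = |r|² = 0.2942, T = 0.7058.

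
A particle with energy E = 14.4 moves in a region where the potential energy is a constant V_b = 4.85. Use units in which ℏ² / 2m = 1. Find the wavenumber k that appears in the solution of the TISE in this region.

k = 3.09

With E > V_b the solution is oscillatory, ψ ∝ e^{±ikx} with k = √(2m(E − V_b))/ℏ.
k = √(2 × 0.5 × 9.55) = 3.090.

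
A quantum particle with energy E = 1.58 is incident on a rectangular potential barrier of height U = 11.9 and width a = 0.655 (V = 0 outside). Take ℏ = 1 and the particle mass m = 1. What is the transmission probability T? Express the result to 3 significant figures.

T = 0.00480

Since E < U the interior solution is evanescent with decay constant κ = √(2m(U − E))/ℏ = 4.543.
κa = 2.976, sinh(κa) = 9.777.
Matching ψ, ψ′ at both faces gives T = [1 + U² sinh²(κa) / (4E(U − E))]⁻¹ = 1/208.5 = 0.00480.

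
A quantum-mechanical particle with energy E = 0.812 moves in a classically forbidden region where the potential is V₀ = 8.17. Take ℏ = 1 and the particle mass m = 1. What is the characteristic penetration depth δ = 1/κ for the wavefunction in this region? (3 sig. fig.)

δ = 0.261

Since E < V₀ the TISE in this region is ψ'' = κ²ψ with κ = √(2m(V₀ − E))/ℏ.
κ = √(2 × 1 × 7.358) = 3.836. The penetration depth is δ = 1/κ = 0.261.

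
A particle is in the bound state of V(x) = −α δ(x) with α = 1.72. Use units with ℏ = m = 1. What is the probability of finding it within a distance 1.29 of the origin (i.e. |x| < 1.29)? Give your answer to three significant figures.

P = 0.988

The normalised bound state is ψ = √κ e^{−κ|x|} with κ = mα/ℏ² = 1.720.
P(|x| < d) = ∫_{−d}^{d} κ e^{−2κ|x|} dx = 1 − e^{−2κd} = 1 − e^{−4.438} = 0.9882.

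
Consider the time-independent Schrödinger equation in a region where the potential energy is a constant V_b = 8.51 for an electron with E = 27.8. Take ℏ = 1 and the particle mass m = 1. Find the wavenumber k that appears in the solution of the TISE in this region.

k = 6.21

With E > V_b the solution is oscillatory, ψ ∝ e^{±ikx} with k = √(2m(E − V_b))/ℏ.
k = √(2 × 1 × 19.29) = 6.211.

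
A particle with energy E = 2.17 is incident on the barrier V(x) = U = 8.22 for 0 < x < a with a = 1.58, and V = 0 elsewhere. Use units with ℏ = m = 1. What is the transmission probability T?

E < U: inside the barrier ψ ∝ e^{±κx} with κ = √(2m(U − E))/ℏ = 3.479.
κa = 5.496, sinh(κa) = 121.9.
The exact tunnelling result is T⁻¹ = 1 + U² sinh²(κa) / [4E(U − E)] = 19110, so T = 0.0000523.

T = 0.0000523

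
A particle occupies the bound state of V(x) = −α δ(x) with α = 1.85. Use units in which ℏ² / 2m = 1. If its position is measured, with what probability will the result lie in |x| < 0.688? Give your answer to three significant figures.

The normalised bound state is ψ = √κ e^{−κ|x|} with κ = mα/ℏ² = 0.9250.
P(|x| < d) = ∫_{−d}^{d} κ e^{−2κ|x|} dx = 1 − e^{−2κd} = 1 − e^{−1.273} = 0.7200.

P = 0.720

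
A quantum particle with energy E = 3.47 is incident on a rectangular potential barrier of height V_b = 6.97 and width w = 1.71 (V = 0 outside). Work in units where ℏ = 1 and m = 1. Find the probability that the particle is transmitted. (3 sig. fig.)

E < V_b: inside the barrier ψ ∝ e^{±κx} with κ = √(2m(V_b − E))/ℏ = 2.646.
κw = 4.524, sinh(κw) = 46.11.
The exact tunnelling result is T⁻¹ = 1 + V_b² sinh²(κw) / [4E(V_b − E)] = 2127, so T = 0.000470.

T = 0.000470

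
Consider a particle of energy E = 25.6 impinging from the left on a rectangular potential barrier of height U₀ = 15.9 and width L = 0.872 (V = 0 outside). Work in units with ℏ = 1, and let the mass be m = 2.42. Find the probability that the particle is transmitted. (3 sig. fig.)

E > U₀: inside the barrier k₂ = √(2m(E − U₀))/ℏ = 6.852, k₂L = 5.975.
Matching at both interfaces gives T⁻¹ = 1 + U₀² sin²(k₂L) / [4E(E − U₀)] = 1.023, hence T = 0.977.

T = 0.977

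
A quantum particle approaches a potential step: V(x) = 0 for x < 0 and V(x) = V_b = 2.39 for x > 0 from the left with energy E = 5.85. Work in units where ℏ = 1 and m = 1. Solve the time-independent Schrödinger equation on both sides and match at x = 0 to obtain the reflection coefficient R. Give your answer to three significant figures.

The wavenumbers are k₁ = √(2mE)/ℏ = 3.421 on the left and k₂ = √(2m(E − V_b))/ℏ = 2.631 on the right.
Continuity of ψ and ψ′ at the step yields the reflection amplitude r = (k₁ − k₂)/(k₁ + k₂) = 0.1305; thus R = |r|² = 0.01704, T = 0.9830.

R = 0.0170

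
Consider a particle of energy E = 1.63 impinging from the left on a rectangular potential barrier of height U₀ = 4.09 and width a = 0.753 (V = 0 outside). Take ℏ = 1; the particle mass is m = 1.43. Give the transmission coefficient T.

T = 0.0683

E < U₀: inside the barrier ψ ∝ e^{±κx} with κ = √(2m(U₀ − E))/ℏ = 2.652.
κa = 1.997, sinh(κa) = 3.617.
Matching ψ, ψ′ at both faces gives T = [1 + U₀² sinh²(κa) / (4E(U₀ − E))]⁻¹ = 1/14.64 = 0.0683.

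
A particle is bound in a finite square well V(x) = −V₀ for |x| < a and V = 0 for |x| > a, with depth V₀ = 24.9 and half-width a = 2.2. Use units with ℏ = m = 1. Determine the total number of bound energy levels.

The dimensionless depth is z₀ = a√(2mV₀)/ℏ = 2.2 × √(49.80) = 15.53.
A new bound state (alternating even/odd) appears each time z₀ passes a multiple of π/2, so N = ⌊2z₀/π⌋ + 1 = ⌊9.884⌋ + 1 = 10.

N = 10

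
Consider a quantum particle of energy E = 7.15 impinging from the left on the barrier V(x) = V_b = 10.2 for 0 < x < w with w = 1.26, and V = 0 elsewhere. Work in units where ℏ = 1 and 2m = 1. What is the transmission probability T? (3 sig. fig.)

T = 0.0405

E < V_b: inside the barrier ψ ∝ e^{±κx} with κ = √(2m(V_b − E))/ℏ = 1.746.
κw = 2.200, sinh(κw) = 4.459.
The exact tunnelling result is T⁻¹ = 1 + V_b² sinh²(κw) / [4E(V_b − E)] = 24.72, so T = 0.0405.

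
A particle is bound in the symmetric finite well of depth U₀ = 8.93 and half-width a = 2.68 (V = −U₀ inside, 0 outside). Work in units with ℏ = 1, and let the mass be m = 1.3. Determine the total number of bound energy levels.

N = 9

The dimensionless depth is z₀ = a√(2mU₀)/ℏ = 2.68 × √(23.22) = 12.91.
The even/odd transcendental equations gain one root per π/2 in z₀, giving N = 1 + ⌊2z₀/π⌋ = 1 + ⌊8.221⌋ = 9.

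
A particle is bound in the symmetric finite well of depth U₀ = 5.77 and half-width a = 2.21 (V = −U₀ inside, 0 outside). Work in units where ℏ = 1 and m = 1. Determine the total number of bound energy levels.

The dimensionless depth is z₀ = a√(2mU₀)/ℏ = 2.21 × √(11.54) = 7.507.
A new bound state (alternating even/odd) appears each time z₀ passes a multiple of π/2, so N = ⌊2z₀/π⌋ + 1 = ⌊4.779⌋ + 1 = 5.

N = 5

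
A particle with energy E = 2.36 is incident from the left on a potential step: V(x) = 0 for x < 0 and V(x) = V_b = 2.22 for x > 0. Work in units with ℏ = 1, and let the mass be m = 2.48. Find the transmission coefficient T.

T = 0.630

The wavenumbers are k₁ = √(2mE)/ℏ = 3.421 on the left and k₂ = √(2m(E − V_b))/ℏ = 0.8333 on the right.
Continuity of ψ and ψ′ at the step yields the reflection amplitude r = (k₁ − k₂)/(k₁ + k₂) = 0.6083; thus R = |r|² = 0.3700, T = 0.6300.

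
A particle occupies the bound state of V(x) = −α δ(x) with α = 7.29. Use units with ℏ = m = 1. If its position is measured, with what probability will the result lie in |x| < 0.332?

The normalised bound state is ψ = √κ e^{−κ|x|} with κ = mα/ℏ² = 7.290.
P(|x| < d) = ∫_{−d}^{d} κ e^{−2κ|x|} dx = 1 − e^{−2κd} = 1 − e^{−4.841} = 0.9921.

P = 0.992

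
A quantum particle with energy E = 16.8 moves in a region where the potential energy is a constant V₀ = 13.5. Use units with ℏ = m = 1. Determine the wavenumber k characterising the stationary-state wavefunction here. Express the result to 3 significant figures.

With E > V₀ the solution is oscillatory, ψ ∝ e^{±ikx} with k = √(2m(E − V₀))/ℏ.
k = √(2 × 1 × 3.3) = 2.569.

k = 2.57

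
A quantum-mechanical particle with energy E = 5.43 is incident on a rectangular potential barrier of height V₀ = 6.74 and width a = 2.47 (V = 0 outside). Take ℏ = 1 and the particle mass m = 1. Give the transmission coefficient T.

T = 0.000844

Since E < V₀ the interior solution is evanescent with decay constant κ = √(2m(V₀ − E))/ℏ = 1.619.
κa = 3.998, sinh(κa) = 27.24.
Matching ψ, ψ′ at both faces gives T = [1 + V₀² sinh²(κa) / (4E(V₀ − E))]⁻¹ = 1/1185 = 0.000844.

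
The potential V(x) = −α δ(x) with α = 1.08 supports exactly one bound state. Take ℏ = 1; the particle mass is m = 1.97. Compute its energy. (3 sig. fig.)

For x ≠ 0 the bound state is ψ ∝ e^{−κ|x|}; integrating the TISE across the delta gives the cusp condition 2κ = 2mα/ℏ², so κ = 2.128.
Then E = −ℏ²κ²/(2m) = −mα²/(2ℏ²) = -1.149.

E = -1.15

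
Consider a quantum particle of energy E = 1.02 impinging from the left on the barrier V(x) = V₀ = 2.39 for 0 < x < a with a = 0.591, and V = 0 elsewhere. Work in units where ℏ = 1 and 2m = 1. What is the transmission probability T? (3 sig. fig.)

T = 0.636

Since E < V₀ the interior solution is evanescent with decay constant κ = √(2m(V₀ − E))/ℏ = 1.170.
κa = 0.6917, sinh(κa) = 0.7483.
The exact tunnelling result is T⁻¹ = 1 + V₀² sinh²(κa) / [4E(V₀ − E)] = 1.572, so T = 0.636.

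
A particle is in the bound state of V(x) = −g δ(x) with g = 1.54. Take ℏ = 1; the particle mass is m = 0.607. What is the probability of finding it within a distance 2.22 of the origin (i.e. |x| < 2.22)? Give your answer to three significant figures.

The normalised bound state is ψ = √κ e^{−κ|x|} with κ = mg/ℏ² = 0.9348.
P(|x| < d) = ∫_{−d}^{d} κ e^{−2κ|x|} dx = 1 − e^{−2κd} = 1 − e^{−4.150} = 0.9842.

P = 0.984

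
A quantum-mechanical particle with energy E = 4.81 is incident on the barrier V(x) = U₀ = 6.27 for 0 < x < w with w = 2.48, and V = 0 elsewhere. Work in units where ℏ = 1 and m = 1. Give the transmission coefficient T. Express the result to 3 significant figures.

E < U₀: inside the barrier ψ ∝ e^{±κx} with κ = √(2m(U₀ − E))/ℏ = 1.709.
κw = 4.238, sinh(κw) = 34.62.
Matching ψ, ψ′ at both faces gives T = [1 + U₀² sinh²(κw) / (4E(U₀ − E))]⁻¹ = 1/1679 = 0.000596.

T = 0.000596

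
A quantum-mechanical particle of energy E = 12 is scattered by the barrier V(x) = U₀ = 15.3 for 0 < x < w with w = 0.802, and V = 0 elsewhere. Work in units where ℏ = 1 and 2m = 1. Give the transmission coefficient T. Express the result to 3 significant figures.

T = 0.141

Since E < U₀ the interior solution is evanescent with decay constant κ = √(2m(U₀ − E))/ℏ = 1.817.
κw = 1.457, sinh(κw) = 2.030.
Matching ψ, ψ′ at both faces gives T = [1 + U₀² sinh²(κw) / (4E(U₀ − E))]⁻¹ = 1/7.089 = 0.141.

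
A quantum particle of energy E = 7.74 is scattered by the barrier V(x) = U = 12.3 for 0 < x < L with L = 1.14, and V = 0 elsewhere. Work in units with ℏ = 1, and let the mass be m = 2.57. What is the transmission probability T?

T = 0.0000600

E < U: inside the barrier ψ ∝ e^{±κx} with κ = √(2m(U − E))/ℏ = 4.841.
κL = 5.519, sinh(κL) = 124.7.
Matching ψ, ψ′ at both faces gives T = [1 + U² sinh²(κL) / (4E(U − E))]⁻¹ = 1/16670 = 0.0000600.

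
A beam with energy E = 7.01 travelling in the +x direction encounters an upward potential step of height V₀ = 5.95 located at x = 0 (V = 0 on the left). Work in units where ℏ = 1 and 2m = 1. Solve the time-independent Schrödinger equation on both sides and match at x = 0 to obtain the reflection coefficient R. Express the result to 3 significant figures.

On each side the TISE gives plane waves with k = √(2m(E − V))/ℏ: k₁ = √(2·½·7.01) = 2.648, k₂ = √(2·½·1.06) = 1.030.
Continuity of ψ and ψ′ at the step yields the reflection amplitude r = (k₁ − k₂)/(k₁ + k₂) = 0.4400; thus R = |r|² = 0.1936, T = 0.8064.

R = 0.194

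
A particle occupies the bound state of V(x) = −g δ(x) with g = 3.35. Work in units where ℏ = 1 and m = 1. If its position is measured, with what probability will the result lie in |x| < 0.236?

The normalised bound state is ψ = √κ e^{−κ|x|} with κ = mg/ℏ² = 3.350.
P(|x| < d) = ∫_{−d}^{d} κ e^{−2κ|x|} dx = 1 − e^{−2κd} = 1 − e^{−1.581} = 0.7943.

P = 0.794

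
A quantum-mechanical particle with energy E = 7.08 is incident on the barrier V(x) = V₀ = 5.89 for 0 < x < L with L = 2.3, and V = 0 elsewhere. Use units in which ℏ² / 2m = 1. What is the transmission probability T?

T = 0.735

Above the barrier the interior wavenumber is k₂ = √(2m(E − V₀))/ℏ = 1.091, giving phase k₂L = 2.509.
T = [1 + V₀² sin²(k₂L) / (4E(E − V₀))]⁻¹ = 1/1.360 = 0.735.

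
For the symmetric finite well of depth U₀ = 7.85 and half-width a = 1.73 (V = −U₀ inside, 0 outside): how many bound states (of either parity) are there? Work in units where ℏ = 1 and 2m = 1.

The dimensionless depth is z₀ = a√(2mU₀)/ℏ = 1.73 × √(7.850) = 4.847.
The even/odd transcendental equations gain one root per π/2 in z₀, giving N = 1 + ⌊2z₀/π⌋ = 1 + ⌊3.086⌋ = 4.

N = 4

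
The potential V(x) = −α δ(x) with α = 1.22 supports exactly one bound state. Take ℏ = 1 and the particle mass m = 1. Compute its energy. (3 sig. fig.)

E = -0.744

The bound state is ψ(x) = √κ e^{−κ|x|}. The derivative jump ψ'(0⁺) − ψ'(0⁻) = −(2mα/ℏ²)ψ(0) fixes κ = mα/ℏ² = 1.220.
Then E = −ℏ²κ²/(2m) = −mα²/(2ℏ²) = -0.7442.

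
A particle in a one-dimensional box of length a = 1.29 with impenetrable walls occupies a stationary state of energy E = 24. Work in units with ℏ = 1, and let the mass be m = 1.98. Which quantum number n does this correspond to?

n = 4

For an infinite well E_n = n²π²ℏ²/(2ma²), so n = (a/πℏ)√(2mE).
n = (1.29/π) × √(2 × 1.98 × 24) = 4.003 → n = 4.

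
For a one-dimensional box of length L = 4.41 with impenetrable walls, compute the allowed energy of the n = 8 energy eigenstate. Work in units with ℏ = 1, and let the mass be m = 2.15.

The infinite-well eigenfunctions ψ_n = √(2/L) sin(nπx/L) vanish at both walls, giving E_n = n²π²ℏ²/(2mL²).
E_8 = 8² × π² / (2 × 2.15 × 4.41²) = 7.553.

E = 7.55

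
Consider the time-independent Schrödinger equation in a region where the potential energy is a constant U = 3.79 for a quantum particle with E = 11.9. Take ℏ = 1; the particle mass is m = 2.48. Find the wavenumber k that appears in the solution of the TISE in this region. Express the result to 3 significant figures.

With E > U the solution is oscillatory, ψ ∝ e^{±ikx} with k = √(2m(E − U))/ℏ.
k = √(2 × 2.48 × 8.11) = 6.342.

k = 6.34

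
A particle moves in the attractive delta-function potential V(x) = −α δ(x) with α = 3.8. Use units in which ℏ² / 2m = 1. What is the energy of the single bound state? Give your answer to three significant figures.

E = -3.61

The bound state is ψ(x) = √κ e^{−κ|x|}. The derivative jump ψ'(0⁺) − ψ'(0⁻) = −(2mα/ℏ²)ψ(0) fixes κ = mα/ℏ² = 1.900.
Then E = −ℏ²κ²/(2m) = −mα²/(2ℏ²) = -3.610.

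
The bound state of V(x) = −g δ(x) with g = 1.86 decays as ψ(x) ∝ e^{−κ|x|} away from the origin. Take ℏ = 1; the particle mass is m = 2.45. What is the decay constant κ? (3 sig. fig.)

κ = 4.56

Integrate −(ℏ²/2m)ψ'' − gδ(x)ψ = Eψ from −ε to +ε: the ψ'' term gives ψ'(0⁺) − ψ'(0⁻) and the δ term gives −(2mg/ℏ²)ψ(0).
With ψ ∝ e^{−κ|x|} this yields −2κ = −2mg/ℏ², so κ = mg/ℏ² = 4.557.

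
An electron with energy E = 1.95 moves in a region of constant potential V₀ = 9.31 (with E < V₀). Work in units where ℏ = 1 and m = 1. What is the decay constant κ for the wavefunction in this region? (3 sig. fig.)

κ = 3.84

Since E < V₀ the TISE in this region is ψ'' = κ²ψ with κ = √(2m(V₀ − E))/ℏ.
κ = √(2 × 1 × 7.36) = 3.837.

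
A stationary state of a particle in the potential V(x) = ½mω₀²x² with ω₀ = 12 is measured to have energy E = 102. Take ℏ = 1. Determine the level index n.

E_n = ℏω₀(n + ½) ⇒ n = E/(ℏω₀) − ½ = 102/12 − 0.5 = 8.000 → n = 8.

n = 8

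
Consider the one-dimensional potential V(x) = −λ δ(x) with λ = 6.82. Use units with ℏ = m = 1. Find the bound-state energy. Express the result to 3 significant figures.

E = -23.3

For x ≠ 0 the bound state is ψ ∝ e^{−κ|x|}; integrating the TISE across the delta gives the cusp condition 2κ = 2mλ/ℏ², so κ = 6.820.
Then E = −ℏ²κ²/(2m) = −mλ²/(2ℏ²) = -23.26.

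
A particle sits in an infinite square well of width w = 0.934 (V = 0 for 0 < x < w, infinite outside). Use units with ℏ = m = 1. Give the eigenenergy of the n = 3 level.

E = 50.9

The infinite-well eigenfunctions ψ_n = √(2/w) sin(nπx/w) vanish at both walls, giving E_n = n²π²ℏ²/(2mw²).
E_3 = 3² × π² / (2 × 1 × 0.934²) = 50.91.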